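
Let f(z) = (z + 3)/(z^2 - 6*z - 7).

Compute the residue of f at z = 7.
5/4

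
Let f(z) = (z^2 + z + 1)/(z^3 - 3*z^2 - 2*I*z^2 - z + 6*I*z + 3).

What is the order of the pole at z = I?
Factor the denominator:
  z^3 - 3*z^2 - 2*I*z^2 - z + 6*I*z + 3 = (z - I)^2*(z - 3)

The numerator P(z) = z^2 + z + 1 has P(I) = I ≠ 0, so no factor of (z - I) cancels.
Near z = I we can therefore write f(z) = g(z)/(z - I)^2 with g analytic at I and g(I) ≠ 0 (g is the numerator divided by the remaining denominator factors).

Hence z = I is a pole of order 2.

Final answer: 2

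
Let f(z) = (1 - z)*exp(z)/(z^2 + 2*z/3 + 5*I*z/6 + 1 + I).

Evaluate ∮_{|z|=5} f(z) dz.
By the residue theorem, ∮_C f(z) dz = 2πi · (sum of the residues of f at the poles inside |z| = 5).

The denominator factors as (z + 2/3 - 2*I/3)*(z + 3*I/2), so the singularities of f are simple poles at z = -2/3 + 2*I/3, z = -3*I/2.
  |-2/3 + 2*I/3|² = 8/9 < 25 = 5², so this pole is inside the contour.
  |-3*I/2|² = 9/4 < 25 = 5², so this pole is inside the contour.

With P(z) = (1 - z)*exp(z) and Q(z) = z^2 + 2*z/3 + 5*I*z/6 + 1 + I, each pole is simple, so Res(f, z₀) = P(z₀)/Q'(z₀) with Q'(z) = 2*z + 2/3 + 5*I/6.
  Res(f, -2/3 + 2*I/3) = P(-2/3 + 2*I/3)/Q'(-2/3 + 2*I/3) = ((5/3 - 2*I/3)*exp(-2/3 + 2*I/3))/(-2/3 + 13*I/6) = (-92/185 - 114*I/185)*exp(-2/3 + 2*I/3)
  Res(f, -3*I/2) = P(-3*I/2)/Q'(-3*I/2) = ((1 + 3*I/2)*exp(-3*I/2))/(2/3 - 13*I/6) = (-93/185 + 114*I/185)*exp(-3*I/2)

Sum of residues inside C: (-92/185 - 114*I/185)*exp(-2/3 + 2*I/3) + (-93/185 + 114*I/185)*exp(-3*I/2)
∮_C f(z) dz = 2πi · ((-92/185 - 114*I/185)*exp(-2/3 + 2*I/3) + (-93/185 + 114*I/185)*exp(-3*I/2)) = pi*(228/185 - 184*I/185)*exp(-2/3 + 2*I/3) + pi*(-228/185 - 186*I/185)*exp(-3*I/2)

Final answer: pi*(228/185 - 184*I/185)*exp(-2/3 + 2*I/3) + pi*(-228/185 - 186*I/185)*exp(-3*I/2)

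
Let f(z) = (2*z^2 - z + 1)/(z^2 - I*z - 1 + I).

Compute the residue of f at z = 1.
Write f(z) = P(z)/Q(z) with P(z) = 2*z^2 - z + 1 and Q(z) = z^2 - I*z - 1 + I.
The denominator factors as Q(z) = (z - 1)*(z + 1 - I), so z = 1 is a simple zero of Q and P is analytic there; z = 1 is therefore a simple pole and
  Res(f, z₀) = P(z₀)/Q'(z₀).

Q'(z) = 2*z - I, so Q'(1) = 2 - I.
P(1) = 2.

Res(f, 1) = (2)/(2 - I) = 4/5 + 2*I/5

Final answer: 4/5 + 2*I/5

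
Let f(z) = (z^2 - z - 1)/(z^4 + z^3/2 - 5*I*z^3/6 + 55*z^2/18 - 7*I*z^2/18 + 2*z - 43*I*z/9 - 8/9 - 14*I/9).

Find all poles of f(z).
The singularities of f are the zeros of the denominator. Factoring,
  z^4 + z^3/2 - 5*I*z^3/6 + 55*z^2/18 - 7*I*z^2/18 + 2*z - 43*I*z/9 - 8/9 - 14*I/9 = (z + 2*I)*(z - 1/2 - 3*I/2)*(z + 1/3 - I/3)*(z + 2/3 - I)
so the candidates are z = -2*I, z = 1/2 + 3*I/2, z = -1/3 + I/3, z = -2/3 + I.

Check the numerator P(z) = z^2 - z - 1 at each one:
  P(-2*I) = -5 + 2*I ≠ 0, so z = -2*I is a (simple) pole.
  P(1/2 + 3*I/2) = -7/2 ≠ 0, so z = 1/2 + 3*I/2 is a (simple) pole.
  P(-1/3 + I/3) = -2/3 - 5*I/9 ≠ 0, so z = -1/3 + I/3 is a (simple) pole.
  P(-2/3 + I) = -8/9 - 7*I/3 ≠ 0, so z = -2/3 + I is a (simple) pole.

Poles of f: {-2/3 + I, -1/3 + I/3, -2*I, 1/2 + 3*I/2}

Final answer: {-2/3 + I, -1/3 + I/3, -2*I, 1/2 + 3*I/2}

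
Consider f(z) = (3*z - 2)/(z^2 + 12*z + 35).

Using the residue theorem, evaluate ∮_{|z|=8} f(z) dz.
6*I*pi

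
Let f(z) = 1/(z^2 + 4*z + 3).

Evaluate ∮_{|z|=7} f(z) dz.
0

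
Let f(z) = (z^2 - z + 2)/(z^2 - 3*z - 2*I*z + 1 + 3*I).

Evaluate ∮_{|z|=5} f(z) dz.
By the residue theorem, ∮_C f(z) dz = 2πi · (sum of the residues of f at the poles inside |z| = 5).

The denominator factors as (z - 2 - I)*(z - 1 - I), so the singularities of f are simple poles at z = 2 + I, z = 1 + I.
  |2 + I|² = 5 < 25 = 5², so this pole is inside the contour.
  |1 + I|² = 2 < 25 = 5², so this pole is inside the contour.

With P(z) = z^2 - z + 2 and Q(z) = z^2 - 3*z - 2*I*z + 1 + 3*I, each pole is simple, so Res(f, z₀) = P(z₀)/Q'(z₀) with Q'(z) = 2*z - 3 - 2*I.
  Res(f, 2 + I) = P(2 + I)/Q'(2 + I) = (3 + 3*I)/(1) = 3 + 3*I
  Res(f, 1 + I) = P(1 + I)/Q'(1 + I) = (1 + I)/(-1) = -1 - I

Sum of residues inside C: 2 + 2*I
∮_C f(z) dz = 2πi · (2 + 2*I) = pi*(-4 + 4*I)

Final answer: pi*(-4 + 4*I)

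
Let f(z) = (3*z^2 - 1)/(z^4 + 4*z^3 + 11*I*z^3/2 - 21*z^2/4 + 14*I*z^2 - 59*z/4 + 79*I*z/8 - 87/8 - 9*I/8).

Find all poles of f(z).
The singularities of f are the zeros of the denominator. Factoring,
  z^4 + 4*z^3 + 11*I*z^3/2 - 21*z^2/4 + 14*I*z^2 - 59*z/4 + 79*I*z/8 - 87/8 - 9*I/8 = (z - 1/2 + 2*I)*(z + 1 - I/2)*(z + 1/2 + I)*(z + 3 + 3*I)
so the candidates are z = 1/2 - 2*I, z = -1 + I/2, z = -1/2 - I, z = -3 - 3*I.

Check the numerator P(z) = 3*z^2 - 1 at each one:
  P(1/2 - 2*I) = -49/4 - 6*I ≠ 0, so z = 1/2 - 2*I is a (simple) pole.
  P(-1 + I/2) = 5/4 - 3*I ≠ 0, so z = -1 + I/2 is a (simple) pole.
  P(-1/2 - I) = -13/4 + 3*I ≠ 0, so z = -1/2 - I is a (simple) pole.
  P(-3 - 3*I) = -1 + 54*I ≠ 0, so z = -3 - 3*I is a (simple) pole.

Poles of f: {-3 - 3*I, -1 + I/2, -1/2 - I, 1/2 - 2*I}

Final answer: {-3 - 3*I, -1 + I/2, -1/2 - I, 1/2 - 2*I}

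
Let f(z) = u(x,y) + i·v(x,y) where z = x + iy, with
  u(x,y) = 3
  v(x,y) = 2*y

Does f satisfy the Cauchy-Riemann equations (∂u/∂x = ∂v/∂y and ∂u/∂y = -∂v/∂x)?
∂u/∂x = 0
∂v/∂y = 2
∂u/∂y = 0
∂v/∂x = 0
∂u/∂x ≠ ∂v/∂y; the Cauchy-Riemann equations are not satisfied, so f is not analytic.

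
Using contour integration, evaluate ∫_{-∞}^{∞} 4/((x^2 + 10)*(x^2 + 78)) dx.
Let f(z) = 4/((z^2 + 10)*(z^2 + 78)). The denominator has no real zeros and deg Q - deg P = 4 ≥ 2, so the integral of f over the upper semicircle |z| = R tends to 0 as R → ∞. Closing the contour in the upper half-plane,
  ∫_{-∞}^{∞} f(x) dx = 2πi · Σ Res(f, z_k)  over the poles with Im z_k > 0.

Zeros of the denominator: z^2 + 78 = 0 gives z = ±sqrt(78)*I; z^2 + 10 = 0 gives z = ±sqrt(10)*I.
Upper half-plane: z = sqrt(10)*I, z = sqrt(78)*I (simple).

Each pole is a simple zero of Q(z) = z^4 + 88*z^2 + 780, so Res(f, z₀) = P(z₀)/Q'(z₀) with P(z) = 4, Q'(z) = 4*z^3 + 176*z:
  Res(f, sqrt(10)*I) = (4)/(136*sqrt(10)*I) = -sqrt(10)*I/340
  Res(f, sqrt(78)*I) = (4)/(-136*sqrt(78)*I) = sqrt(78)*I/2652

Sum of residues: I*(-sqrt(10)/340 + sqrt(78)/2652)
∫_{-∞}^{∞} f(x) dx = 2πi · (I*(-sqrt(10)/340 + sqrt(78)/2652)) = pi*(-5*sqrt(78) + 39*sqrt(10))/6630

Final answer: pi*(-5*sqrt(78) + 39*sqrt(10))/6630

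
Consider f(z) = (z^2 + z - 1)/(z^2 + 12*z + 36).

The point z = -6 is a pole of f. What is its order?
Factor the denominator:
  z^2 + 12*z + 36 = (z + 6)^2

The numerator P(z) = z^2 + z - 1 has P(-6) = 29 ≠ 0, so no factor of (z + 6) cancels.
Near z = -6 we can therefore write f(z) = g(z)/(z + 6)^2 with g analytic at -6 and g(-6) ≠ 0 (g is just the numerator).

Hence z = -6 is a pole of order 2.

Final answer: 2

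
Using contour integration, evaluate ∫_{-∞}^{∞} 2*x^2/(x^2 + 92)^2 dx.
Let f(z) = 2*z^2/(z^2 + 92)^2. The denominator has no real zeros and deg Q - deg P = 2 ≥ 2, so the integral of f over the upper semicircle |z| = R tends to 0 as R → ∞. Closing the contour in the upper half-plane,
  ∫_{-∞}^{∞} f(x) dx = 2πi · Σ Res(f, z_k)  over the poles with Im z_k > 0.

Zeros of the denominator: z^2 + 92 = 0 gives z = ±2*sqrt(23)*I.
Upper half-plane: z = 2*sqrt(23)*I (a pole of order 2).

Write f(z) = g(z)/(z - 2*sqrt(23)*I)^2 with g(z) = 2*z^2/(z + 2*sqrt(23)*I)^2. For a double pole, Res(f, z₀) = g'(z₀):
  g'(z) = 8*sqrt(23)*I*z/(z + 2*sqrt(23)*I)^3
  Res(f, 2*sqrt(23)*I) = g'(2*sqrt(23)*I) = -sqrt(23)*I/92

∫_{-∞}^{∞} f(x) dx = 2πi · (-sqrt(23)*I/92) = sqrt(23)*pi/46

Final answer: sqrt(23)*pi/46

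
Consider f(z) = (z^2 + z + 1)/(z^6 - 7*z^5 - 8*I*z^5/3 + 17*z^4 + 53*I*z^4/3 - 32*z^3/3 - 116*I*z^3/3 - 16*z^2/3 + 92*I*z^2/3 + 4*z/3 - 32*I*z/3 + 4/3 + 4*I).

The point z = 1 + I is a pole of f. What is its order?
4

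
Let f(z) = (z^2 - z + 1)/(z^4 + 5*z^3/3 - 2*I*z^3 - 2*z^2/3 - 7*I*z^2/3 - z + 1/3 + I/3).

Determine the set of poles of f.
The singularities of f are the zeros of the denominator. Factoring,
  z^4 + 5*z^3/3 - 2*I*z^3 - 2*z^2/3 - 7*I*z^2/3 - z + 1/3 + I/3 = (z - I)*(z + 1)*(z + 1 - I)*(z - 1/3)
so the candidates are z = I, z = -1, z = -1 + I, z = 1/3.

Check the numerator P(z) = z^2 - z + 1 at each one:
  P(I) = -I ≠ 0, so z = I is a (simple) pole.
  P(-1) = 3 ≠ 0, so z = -1 is a (simple) pole.
  P(-1 + I) = 2 - 3*I ≠ 0, so z = -1 + I is a (simple) pole.
  P(1/3) = 7/9 ≠ 0, so z = 1/3 is a (simple) pole.

Poles of f: {-1, -1 + I, I, 1/3}

Final answer: {-1, -1 + I, I, 1/3}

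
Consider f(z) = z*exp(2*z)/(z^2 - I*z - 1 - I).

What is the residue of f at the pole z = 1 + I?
Write f(z) = P(z)/Q(z) with P(z) = z*exp(2*z) and Q(z) = z^2 - I*z - 1 - I.
The denominator factors as Q(z) = (z - 1 - I)*(z + 1), so z = 1 + I is a simple zero of Q and P is analytic there; z = 1 + I is therefore a simple pole and
  Res(f, z₀) = P(z₀)/Q'(z₀).

Q'(z) = 2*z - I, so Q'(1 + I) = 2 + I.
P(1 + I) = (1 + I)*exp(2 + 2*I).

Res(f, 1 + I) = ((1 + I)*exp(2 + 2*I))/(2 + I) = (3/5 + I/5)*exp(2 + 2*I)

Final answer: (3/5 + I/5)*exp(2 + 2*I)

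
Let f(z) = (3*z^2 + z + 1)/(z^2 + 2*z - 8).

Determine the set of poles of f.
The singularities of f are the zeros of the denominator. Factoring,
  z^2 + 2*z - 8 = (z + 4)*(z - 2)
so the candidates are z = -4, z = 2.

Check the numerator P(z) = 3*z^2 + z + 1 at each one:
  P(-4) = 45 ≠ 0, so z = -4 is a (simple) pole.
  P(2) = 15 ≠ 0, so z = 2 is a (simple) pole.

Poles of f: {-4, 2}

Final answer: {-4, 2}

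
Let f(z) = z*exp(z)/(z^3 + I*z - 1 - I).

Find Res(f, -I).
Write f(z) = P(z)/Q(z) with P(z) = z*exp(z) and Q(z) = z^3 + I*z - 1 - I.
The denominator factors as Q(z) = (z + I)*(z - 1)*(z + 1 - I), so z = -I is a simple zero of Q and P is analytic there; z = -I is therefore a simple pole and
  Res(f, z₀) = P(z₀)/Q'(z₀).

Q'(z) = 3*z^2 + I, so Q'(-I) = -3 + I.
P(-I) = -I*exp(-I).

Res(f, -I) = (-I*exp(-I))/(-3 + I) = (-1/10 + 3*I/10)*exp(-I)

Final answer: (-1/10 + 3*I/10)*exp(-I)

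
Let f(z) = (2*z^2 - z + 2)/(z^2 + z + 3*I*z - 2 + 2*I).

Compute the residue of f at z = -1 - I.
1 - 4*I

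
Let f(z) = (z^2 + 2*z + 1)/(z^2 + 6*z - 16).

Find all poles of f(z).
The singularities of f are the zeros of the denominator. Factoring,
  z^2 + 6*z - 16 = (z + 8)*(z - 2)
so the candidates are z = -8, z = 2.

Check the numerator P(z) = z^2 + 2*z + 1 at each one:
  P(-8) = 49 ≠ 0, so z = -8 is a (simple) pole.
  P(2) = 9 ≠ 0, so z = 2 is a (simple) pole.

Poles of f: {-8, 2}

Final answer: {-8, 2}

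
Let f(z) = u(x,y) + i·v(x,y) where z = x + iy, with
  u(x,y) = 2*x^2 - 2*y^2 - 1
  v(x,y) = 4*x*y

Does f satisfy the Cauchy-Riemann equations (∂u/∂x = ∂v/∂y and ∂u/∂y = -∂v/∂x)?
∂u/∂x = 4*x
∂v/∂y = 4*x
∂u/∂y = -4*y
∂v/∂x = 4*y
∂u/∂x = ∂v/∂y and ∂u/∂y = -∂v/∂x hold identically; f is analytic.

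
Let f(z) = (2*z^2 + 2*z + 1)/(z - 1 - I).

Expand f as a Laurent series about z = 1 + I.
Put w = z - (1 + I), i.e. z = w + 1 + I. The denominator is w, so it suffices to rewrite the numerator in powers of w.

P(z) = 2*z^2 + 2*z + 1
P(w + 1 + I) = 3 + 6*I + (6 + 4*I)*w + 2*w^2

Dividing each term by w:
  f = (3 + 6*I)/w + 6 + 4*I + 2*w

Substituting back w = z - 1 - I:
  f(z) = (3 + 6*I)/(z - 1 - I) + 6 + 4*I + 2*(z - 1 - I)

The series is finite because the numerator is a polynomial; the negative powers form the principal part, and the coefficient of 1/(z - 1 - I) gives Res(f, 1 + I) = 3 + 6*I.

Final answer: (3 + 6*I)/(z - 1 - I) + 6 + 4*I + 2*(z - 1 - I)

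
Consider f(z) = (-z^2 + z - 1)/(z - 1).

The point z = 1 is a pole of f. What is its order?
1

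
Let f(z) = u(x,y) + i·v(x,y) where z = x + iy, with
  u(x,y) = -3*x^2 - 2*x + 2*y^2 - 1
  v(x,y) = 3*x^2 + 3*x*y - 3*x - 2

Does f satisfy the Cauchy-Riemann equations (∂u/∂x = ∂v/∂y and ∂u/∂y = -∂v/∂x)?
∂u/∂x = -6*x - 2
∂v/∂y = 3*x
∂u/∂y = 4*y
∂v/∂x = 6*x + 3*y - 3
∂u/∂x ≠ ∂v/∂y and ∂u/∂y ≠ -∂v/∂x; the Cauchy-Riemann equations are not satisfied, so f is not analytic.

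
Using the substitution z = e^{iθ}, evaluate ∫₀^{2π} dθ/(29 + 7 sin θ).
sqrt(22)*pi/66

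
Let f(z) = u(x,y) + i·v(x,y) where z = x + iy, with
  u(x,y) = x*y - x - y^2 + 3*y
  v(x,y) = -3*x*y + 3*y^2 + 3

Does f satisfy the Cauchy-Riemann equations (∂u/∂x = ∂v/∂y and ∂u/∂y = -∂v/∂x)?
∂u/∂x = y - 1
∂v/∂y = -3*x + 6*y
∂u/∂y = x - 2*y + 3
∂v/∂x = -3*y
∂u/∂x ≠ ∂v/∂y and ∂u/∂y ≠ -∂v/∂x; the Cauchy-Riemann equations are not satisfied, so f is not analytic.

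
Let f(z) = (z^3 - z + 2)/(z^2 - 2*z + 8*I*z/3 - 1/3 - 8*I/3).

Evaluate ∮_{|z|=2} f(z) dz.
pi*(1 - 14*I/9)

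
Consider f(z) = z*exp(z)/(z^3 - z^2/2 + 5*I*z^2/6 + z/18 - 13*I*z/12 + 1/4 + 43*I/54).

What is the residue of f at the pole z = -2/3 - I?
Write f(z) = P(z)/Q(z) with P(z) = z*exp(z) and Q(z) = z^3 - z^2/2 + 5*I*z^2/6 + z/18 - 13*I*z/12 + 1/4 + 43*I/54.
The denominator factors as Q(z) = (z - 1/2 - 2*I/3)*(z + 2/3 + I)*(z - 2/3 + I/2), so z = -2/3 - I is a simple zero of Q and P is analytic there; z = -2/3 - I is therefore a simple pole and
  Res(f, z₀) = P(z₀)/Q'(z₀).

Q'(z) = 3*z^2 - z + 5*I*z/3 + 1/18 - 13*I/12, so Q'(-2/3 - I) = 13/18 + 101*I/36.
P(-2/3 - I) = (-2/3 - I)*exp(-2/3 - I).

Res(f, -2/3 - I) = ((-2/3 - I)*exp(-2/3 - I))/(13/18 + 101*I/36) = (-4260/10877 + 1488*I/10877)*exp(-2/3 - I)

Final answer: (-4260/10877 + 1488*I/10877)*exp(-2/3 - I)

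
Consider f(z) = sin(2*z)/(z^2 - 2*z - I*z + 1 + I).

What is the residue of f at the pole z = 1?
Write f(z) = P(z)/Q(z) with P(z) = sin(2*z) and Q(z) = z^2 - 2*z - I*z + 1 + I.
The denominator factors as Q(z) = (z - 1)*(z - 1 - I), so z = 1 is a simple zero of Q and P is analytic there; z = 1 is therefore a simple pole and
  Res(f, z₀) = P(z₀)/Q'(z₀).

Q'(z) = 2*z - 2 - I, so Q'(1) = -I.
P(1) = sin(2).

Res(f, 1) = (sin(2))/(-I) = I*sin(2)

Final answer: I*sin(2)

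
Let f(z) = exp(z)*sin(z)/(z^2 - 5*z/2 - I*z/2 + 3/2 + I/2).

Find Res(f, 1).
Write f(z) = P(z)/Q(z) with P(z) = exp(z)*sin(z) and Q(z) = z^2 - 5*z/2 - I*z/2 + 3/2 + I/2.
The denominator factors as Q(z) = (z - 1)*(z - 3/2 - I/2), so z = 1 is a simple zero of Q and P is analytic there; z = 1 is therefore a simple pole and
  Res(f, z₀) = P(z₀)/Q'(z₀).

Q'(z) = 2*z - 5/2 - I/2, so Q'(1) = -1/2 - I/2.
P(1) = exp(1)*sin(1).

Res(f, 1) = (exp(1)*sin(1))/(-1/2 - I/2) = exp(1)*(-1 + I)*sin(1)

Final answer: exp(1)*(-1 + I)*sin(1)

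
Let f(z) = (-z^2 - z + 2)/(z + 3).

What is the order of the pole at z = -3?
Factor the denominator:
  z + 3 = (z + 3)

The numerator P(z) = -z^2 - z + 2 has P(-3) = -4 ≠ 0, so no factor of (z + 3) cancels.
Near z = -3 we can therefore write f(z) = g(z)/(z + 3) with g analytic at -3 and g(-3) ≠ 0 (g is just the numerator).

Hence z = -3 is a pole of order 1.

Final answer: 1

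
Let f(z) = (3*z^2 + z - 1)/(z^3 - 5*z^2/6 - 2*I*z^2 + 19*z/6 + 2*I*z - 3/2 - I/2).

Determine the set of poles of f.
The singularities of f are the zeros of the denominator. Factoring,
  z^3 - 5*z^2/6 - 2*I*z^2 + 19*z/6 + 2*I*z - 3/2 - I/2 = (z - 1/3 + I)*(z - 3*I)*(z - 1/2)
so the candidates are z = 1/3 - I, z = 3*I, z = 1/2.

Check the numerator P(z) = 3*z^2 + z - 1 at each one:
  P(1/3 - I) = -10/3 - 3*I ≠ 0, so z = 1/3 - I is a (simple) pole.
  P(3*I) = -28 + 3*I ≠ 0, so z = 3*I is a (simple) pole.
  P(1/2) = 1/4 ≠ 0, so z = 1/2 is a (simple) pole.

Poles of f: {3*I, 1/3 - I, 1/2}

Final answer: {3*I, 1/3 - I, 1/2}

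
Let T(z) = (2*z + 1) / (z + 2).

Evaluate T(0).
1/2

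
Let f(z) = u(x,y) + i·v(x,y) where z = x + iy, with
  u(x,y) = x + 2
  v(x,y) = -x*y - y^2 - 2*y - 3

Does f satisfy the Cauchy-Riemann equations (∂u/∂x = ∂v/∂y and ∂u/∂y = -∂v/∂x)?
∂u/∂x = 1
∂v/∂y = -x - 2*y - 2
∂u/∂y = 0
∂v/∂x = -y
∂u/∂x ≠ ∂v/∂y and ∂u/∂y ≠ -∂v/∂x; the Cauchy-Riemann equations are not satisfied, so f is not analytic.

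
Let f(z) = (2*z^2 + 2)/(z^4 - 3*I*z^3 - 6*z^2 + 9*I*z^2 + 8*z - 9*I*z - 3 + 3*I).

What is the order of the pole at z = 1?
Factor the denominator:
  z^4 - 3*I*z^3 - 6*z^2 + 9*I*z^2 + 8*z - 9*I*z - 3 + 3*I = (z - 1)^3*(z + 3 - 3*I)

The numerator P(z) = 2*z^2 + 2 has P(1) = 4 ≠ 0, so no factor of (z - 1) cancels.
Near z = 1 we can therefore write f(z) = g(z)/(z - 1)^3 with g analytic at 1 and g(1) ≠ 0 (g is the numerator divided by the remaining denominator factors).

Hence z = 1 is a pole of order 3.

Final answer: 3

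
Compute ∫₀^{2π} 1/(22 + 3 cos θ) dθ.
Let J = ∫₀^{2π} dθ/(22 + 3 cos θ).
Put z = e^{iθ}: then cos θ = (z + 1/z)/2, dθ = dz/(iz), and z runs once counterclockwise around |z| = 1:
  J = ∮_{|z|=1} 1/(22 + 3*(z + 1/z)/2) · dz/(iz) = (2/i) ∮_{|z|=1} dz/(3*z^2 + 44*z + 3).
The roots of 3*z^2 + 44*z + 3 are z = (-22 ± sqrt(22^2 - 3^2))/3, with sqrt(475) = 5*sqrt(19); their product is 1, so only z₊ = -22/3 + 5*sqrt(19)/3 lies inside the unit circle (z₋ = -22/3 - 5*sqrt(19)/3 lies outside).
z₊ is a simple zero of q(z) = 3*z^2 + 44*z + 3, so Res(1/q, z₊) = 1/q'(z₊) with q'(z) = 6*z + 44; and q'(z₊) = 3*(z₊ - z₋) = 10*sqrt(19).
Therefore J = (2/i) · 2πi · 1/(10*sqrt(19)) = 2*pi/(5*sqrt(19)) = 2*sqrt(19)*pi/95

Final answer: 2*sqrt(19)*pi/95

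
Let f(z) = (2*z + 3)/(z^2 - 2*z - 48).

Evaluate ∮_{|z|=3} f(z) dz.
By the residue theorem, ∮_C f(z) dz = 2πi · (sum of the residues of f at the poles inside |z| = 3).

The denominator factors as (z - 8)*(z + 6), so the singularities of f are simple poles at z = 8, z = -6.
  |8|² = 64 > 9 = 3², so this pole is outside the contour.
  |-6|² = 36 > 9 = 3², so this pole is outside the contour.

No pole lies inside the contour, so f is analytic on and inside C and the integral is 0 (Cauchy's theorem).

Final answer: 0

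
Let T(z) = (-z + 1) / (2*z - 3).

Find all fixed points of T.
{1/2 - sqrt(3)/2, 1/2 + sqrt(3)/2}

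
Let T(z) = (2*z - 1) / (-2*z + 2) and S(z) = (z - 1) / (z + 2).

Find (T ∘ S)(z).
(T ∘ S)(z) = T(S(z)) = ((2)*S(z) + (-1))/((-2)*S(z) + (2)). Multiply numerator and denominator by z + 2:
  numerator:   (2)*(z - 1) + (-1)*(z + 2) = z - 4
  denominator: (-2)*(z - 1) + (2)*(z + 2) = 6
(T ∘ S)(z) = (z - 4)/6

Final answer: (z - 4)/6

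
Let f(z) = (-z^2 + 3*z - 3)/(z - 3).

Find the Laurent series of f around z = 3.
Put w = z - (3), i.e. z = w + 3. The denominator is w, so it suffices to rewrite the numerator in powers of w.

P(z) = -z^2 + 3*z - 3
P(w + 3) = -3 - 3*w - w^2

Dividing each term by w:
  f = -3/w - 3 - w

Substituting back w = z - 3:
  f(z) = -3/(z - 3) - 3 - (z - 3)

The series is finite because the numerator is a polynomial; the negative powers form the principal part, and the coefficient of 1/(z - 3) gives Res(f, 3) = -3.

Final answer: -3/(z - 3) - 3 - (z - 3)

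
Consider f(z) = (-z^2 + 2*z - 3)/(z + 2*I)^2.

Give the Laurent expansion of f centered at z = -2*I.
Put w = z - (-2*I), i.e. z = w - 2*I. The denominator is w^2, so it suffices to rewrite the numerator in powers of w.

P(z) = -z^2 + 2*z - 3
P(w - 2*I) = 1 - 4*I + (2 + 4*I)*w - w^2

Dividing each term by w^2:
  f = (1 - 4*I)/w^2 + (2 + 4*I)/w - 1

Substituting back w = z + 2*I:
  f(z) = (1 - 4*I)/(z + 2*I)^2 + (2 + 4*I)/(z + 2*I) - 1

The series is finite because the numerator is a polynomial; the negative powers form the principal part, and the coefficient of 1/(z + 2*I) gives Res(f, -2*I) = 2 + 4*I.

Final answer: (1 - 4*I)/(z + 2*I)^2 + (2 + 4*I)/(z + 2*I) - 1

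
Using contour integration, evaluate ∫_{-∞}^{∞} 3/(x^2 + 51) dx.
Let f(z) = 3/(z^2 + 51). The denominator has no real zeros and deg Q - deg P = 2 ≥ 2, so the integral of f over the upper semicircle |z| = R tends to 0 as R → ∞. Closing the contour in the upper half-plane,
  ∫_{-∞}^{∞} f(x) dx = 2πi · Σ Res(f, z_k)  over the poles with Im z_k > 0.

Zeros of the denominator: z^2 + 51 = 0 gives z = ±sqrt(51)*I.
Upper half-plane: z = sqrt(51)*I (simple).

Each pole is a simple zero of Q(z) = z^2 + 51, so Res(f, z₀) = P(z₀)/Q'(z₀) with P(z) = 3, Q'(z) = 2*z:
  Res(f, sqrt(51)*I) = (3)/(2*sqrt(51)*I) = -sqrt(51)*I/34

∫_{-∞}^{∞} f(x) dx = 2πi · (-sqrt(51)*I/34) = sqrt(51)*pi/17

Final answer: sqrt(51)*pi/17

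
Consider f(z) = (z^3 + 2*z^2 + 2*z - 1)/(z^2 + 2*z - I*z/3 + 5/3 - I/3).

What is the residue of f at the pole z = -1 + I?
Write f(z) = P(z)/Q(z) with P(z) = z^3 + 2*z^2 + 2*z - 1 and Q(z) = z^2 + 2*z - I*z/3 + 5/3 - I/3.
The denominator factors as Q(z) = (z + 1 + 2*I/3)*(z + 1 - I), so z = -1 + I is a simple zero of Q and P is analytic there; z = -1 + I is therefore a simple pole and
  Res(f, z₀) = P(z₀)/Q'(z₀).

Q'(z) = 2*z + 2 - I/3, so Q'(-1 + I) = 5*I/3.
P(-1 + I) = -1.

Res(f, -1 + I) = (-1)/(5*I/3) = 3*I/5

Final answer: 3*I/5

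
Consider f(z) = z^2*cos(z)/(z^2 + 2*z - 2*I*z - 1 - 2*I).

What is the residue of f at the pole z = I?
Write f(z) = P(z)/Q(z) with P(z) = z^2*cos(z) and Q(z) = z^2 + 2*z - 2*I*z - 1 - 2*I.
The denominator factors as Q(z) = (z - I)*(z + 2 - I), so z = I is a simple zero of Q and P is analytic there; z = I is therefore a simple pole and
  Res(f, z₀) = P(z₀)/Q'(z₀).

Q'(z) = 2*z + 2 - 2*I, so Q'(I) = 2.
P(I) = -cosh(1).

Res(f, I) = (-cosh(1))/(2) = -cosh(1)/2

Final answer: -cosh(1)/2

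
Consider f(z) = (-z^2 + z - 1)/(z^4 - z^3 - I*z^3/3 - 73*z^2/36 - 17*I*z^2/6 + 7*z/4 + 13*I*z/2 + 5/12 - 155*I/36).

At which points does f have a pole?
{-2 - I, 1/2 + I, 1 - I/3, 3/2 + 2*I/3}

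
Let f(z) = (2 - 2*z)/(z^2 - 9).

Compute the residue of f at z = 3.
Write f(z) = P(z)/Q(z) with P(z) = 2 - 2*z and Q(z) = z^2 - 9.
The denominator factors as Q(z) = (z + 3)*(z - 3), so z = 3 is a simple zero of Q and P is analytic there; z = 3 is therefore a simple pole and
  Res(f, z₀) = P(z₀)/Q'(z₀).

Q'(z) = 2*z, so Q'(3) = 6.
P(3) = -4.

Res(f, 3) = (-4)/(6) = -2/3

Final answer: -2/3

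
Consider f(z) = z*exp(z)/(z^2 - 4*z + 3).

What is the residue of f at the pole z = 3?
Write f(z) = P(z)/Q(z) with P(z) = z*exp(z) and Q(z) = z^2 - 4*z + 3.
The denominator factors as Q(z) = (z - 3)*(z - 1), so z = 3 is a simple zero of Q and P is analytic there; z = 3 is therefore a simple pole and
  Res(f, z₀) = P(z₀)/Q'(z₀).

Q'(z) = 2*z - 4, so Q'(3) = 2.
P(3) = 3*exp(3).

Res(f, 3) = (3*exp(3))/(2) = 3*exp(3)/2

Final answer: 3*exp(3)/2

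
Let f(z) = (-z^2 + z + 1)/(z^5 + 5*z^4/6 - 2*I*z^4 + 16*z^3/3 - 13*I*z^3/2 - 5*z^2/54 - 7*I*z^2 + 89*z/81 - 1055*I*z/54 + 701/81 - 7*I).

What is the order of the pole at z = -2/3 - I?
3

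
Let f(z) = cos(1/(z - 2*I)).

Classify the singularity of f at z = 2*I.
essential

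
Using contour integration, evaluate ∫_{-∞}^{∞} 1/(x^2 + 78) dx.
Let f(z) = 1/(z^2 + 78). The denominator has no real zeros and deg Q - deg P = 2 ≥ 2, so the integral of f over the upper semicircle |z| = R tends to 0 as R → ∞. Closing the contour in the upper half-plane,
  ∫_{-∞}^{∞} f(x) dx = 2πi · Σ Res(f, z_k)  over the poles with Im z_k > 0.

Zeros of the denominator: z^2 + 78 = 0 gives z = ±sqrt(78)*I.
Upper half-plane: z = sqrt(78)*I (simple).

Each pole is a simple zero of Q(z) = z^2 + 78, so Res(f, z₀) = P(z₀)/Q'(z₀) with P(z) = 1, Q'(z) = 2*z:
  Res(f, sqrt(78)*I) = (1)/(2*sqrt(78)*I) = -sqrt(78)*I/156

∫_{-∞}^{∞} f(x) dx = 2πi · (-sqrt(78)*I/156) = sqrt(78)*pi/78

Final answer: sqrt(78)*pi/78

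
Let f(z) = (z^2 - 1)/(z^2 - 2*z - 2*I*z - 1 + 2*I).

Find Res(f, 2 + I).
Write f(z) = P(z)/Q(z) with P(z) = z^2 - 1 and Q(z) = z^2 - 2*z - 2*I*z - 1 + 2*I.
The denominator factors as Q(z) = (z - 2 - I)*(z - I), so z = 2 + I is a simple zero of Q and P is analytic there; z = 2 + I is therefore a simple pole and
  Res(f, z₀) = P(z₀)/Q'(z₀).

Q'(z) = 2*z - 2 - 2*I, so Q'(2 + I) = 2.
P(2 + I) = 2 + 4*I.

Res(f, 2 + I) = (2 + 4*I)/(2) = 1 + 2*I

Final answer: 1 + 2*I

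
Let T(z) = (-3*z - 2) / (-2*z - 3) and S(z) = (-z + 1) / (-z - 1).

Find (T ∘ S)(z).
(T ∘ S)(z) = T(S(z)) = ((-3)*S(z) + (-2))/((-2)*S(z) + (-3)). Multiply numerator and denominator by -z - 1:
  numerator:   (-3)*(-z + 1) + (-2)*(-z - 1) = 5*z - 1
  denominator: (-2)*(-z + 1) + (-3)*(-z - 1) = 5*z + 1
(T ∘ S)(z) = (5*z - 1)/(5*z + 1)

Final answer: (5*z - 1)/(5*z + 1)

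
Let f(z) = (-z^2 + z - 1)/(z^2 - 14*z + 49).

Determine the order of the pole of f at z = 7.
2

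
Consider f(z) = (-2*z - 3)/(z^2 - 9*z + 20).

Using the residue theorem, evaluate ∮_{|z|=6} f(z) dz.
By the residue theorem, ∮_C f(z) dz = 2πi · (sum of the residues of f at the poles inside |z| = 6).

The denominator factors as (z - 5)*(z - 4), so the singularities of f are simple poles at z = 5, z = 4.
  |5|² = 25 < 36 = 6², so this pole is inside the contour.
  |4|² = 16 < 36 = 6², so this pole is inside the contour.

With P(z) = -2*z - 3 and Q(z) = z^2 - 9*z + 20, each pole is simple, so Res(f, z₀) = P(z₀)/Q'(z₀) with Q'(z) = 2*z - 9.
  Res(f, 5) = P(5)/Q'(5) = (-13)/(1) = -13
  Res(f, 4) = P(4)/Q'(4) = (-11)/(-1) = 11

Sum of residues inside C: -2
∮_C f(z) dz = 2πi · (-2) = -4*I*pi

Final answer: -4*I*pi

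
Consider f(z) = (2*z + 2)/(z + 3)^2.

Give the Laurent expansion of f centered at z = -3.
Put w = z - (-3), i.e. z = w - 3. The denominator is w^2, so it suffices to rewrite the numerator in powers of w.

P(z) = 2*z + 2
P(w - 3) = -4 + 2*w

Dividing each term by w^2:
  f = -4/w^2 + 2/w

Substituting back w = z + 3:
  f(z) = -4/(z + 3)^2 + 2/(z + 3)

The series is finite because the numerator is a polynomial; the negative powers form the principal part, and the coefficient of 1/(z + 3) gives Res(f, -3) = 2.

Final answer: -4/(z + 3)^2 + 2/(z + 3)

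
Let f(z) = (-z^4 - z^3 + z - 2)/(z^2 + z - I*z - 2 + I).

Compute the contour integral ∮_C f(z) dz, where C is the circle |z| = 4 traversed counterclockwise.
By the residue theorem, ∮_C f(z) dz = 2πi · (sum of the residues of f at the poles inside |z| = 4).

The denominator factors as (z + 2 - I)*(z - 1), so the singularities of f are simple poles at z = -2 + I, z = 1.
  |-2 + I|² = 5 < 16 = 4², so this pole is inside the contour.
  |1|² = 1 < 16 = 4², so this pole is inside the contour.

With P(z) = -z^4 - z^3 + z - 2 and Q(z) = z^2 + z - I*z - 2 + I, each pole is simple, so Res(f, z₀) = P(z₀)/Q'(z₀) with Q'(z) = 2*z + 1 - I.
  Res(f, -2 + I) = P(-2 + I)/Q'(-2 + I) = (5 + 14*I)/(-3 + I) = -1/10 - 47*I/10
  Res(f, 1) = P(1)/Q'(1) = (-3)/(3 - I) = -9/10 - 3*I/10

Sum of residues inside C: -1 - 5*I
∮_C f(z) dz = 2πi · (-1 - 5*I) = pi*(10 - 2*I)

Final answer: pi*(10 - 2*I)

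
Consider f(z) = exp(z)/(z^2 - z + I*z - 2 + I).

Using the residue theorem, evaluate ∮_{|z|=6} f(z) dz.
By the residue theorem, ∮_C f(z) dz = 2πi · (sum of the residues of f at the poles inside |z| = 6).

The denominator factors as (z + 1)*(z - 2 + I), so the singularities of f are simple poles at z = -1, z = 2 - I.
  |-1|² = 1 < 36 = 6², so this pole is inside the contour.
  |2 - I|² = 5 < 36 = 6², so this pole is inside the contour.

With P(z) = exp(z) and Q(z) = z^2 - z + I*z - 2 + I, each pole is simple, so Res(f, z₀) = P(z₀)/Q'(z₀) with Q'(z) = 2*z - 1 + I.
  Res(f, -1) = P(-1)/Q'(-1) = (exp(-1))/(-3 + I) = (-3/10 - I/10)*exp(-1)
  Res(f, 2 - I) = P(2 - I)/Q'(2 - I) = (exp(2 - I))/(3 - I) = (3/10 + I/10)*exp(2 - I)

Sum of residues inside C: (3/10 + I/10)*exp(2 - I) + (-3/10 - I/10)*exp(-1)
∮_C f(z) dz = 2πi · ((3/10 + I/10)*exp(2 - I) + (-3/10 - I/10)*exp(-1)) = pi*(1/5 - 3*I/5)*exp(-1) + pi*(-1/5 + 3*I/5)*exp(2 - I)

Final answer: pi*(1/5 - 3*I/5)*exp(-1) + pi*(-1/5 + 3*I/5)*exp(2 - I)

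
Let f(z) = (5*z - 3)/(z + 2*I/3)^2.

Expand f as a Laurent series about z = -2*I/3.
(-3 - 10*I/3)/(z + 2*I/3)^2 + 5/(z + 2*I/3)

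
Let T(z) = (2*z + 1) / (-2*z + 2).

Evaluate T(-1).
Substitute z = -1:
  numerator:   2*(-1) + 1 = -1
  denominator: -2*(-1) + 2 = 4
T(-1) = (-1)/(4) = -1/4

Final answer: -1/4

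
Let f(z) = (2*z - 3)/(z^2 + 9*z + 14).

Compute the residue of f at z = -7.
Write f(z) = P(z)/Q(z) with P(z) = 2*z - 3 and Q(z) = z^2 + 9*z + 14.
The denominator factors as Q(z) = (z + 2)*(z + 7), so z = -7 is a simple zero of Q and P is analytic there; z = -7 is therefore a simple pole and
  Res(f, z₀) = P(z₀)/Q'(z₀).

Q'(z) = 2*z + 9, so Q'(-7) = -5.
P(-7) = -17.

Res(f, -7) = (-17)/(-5) = 17/5

Final answer: 17/5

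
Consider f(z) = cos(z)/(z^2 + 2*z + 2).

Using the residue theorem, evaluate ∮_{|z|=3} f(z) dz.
By the residue theorem, ∮_C f(z) dz = 2πi · (sum of the residues of f at the poles inside |z| = 3).

The denominator factors as (z + 1 + I)*(z + 1 - I), so the singularities of f are simple poles at z = -1 - I, z = -1 + I.
  |-1 - I|² = 2 < 9 = 3², so this pole is inside the contour.
  |-1 + I|² = 2 < 9 = 3², so this pole is inside the contour.

With P(z) = cos(z) and Q(z) = z^2 + 2*z + 2, each pole is simple, so Res(f, z₀) = P(z₀)/Q'(z₀) with Q'(z) = 2*z + 2.
  Res(f, -1 - I) = P(-1 - I)/Q'(-1 - I) = (cos(1 + I))/(-2*I) = I*cos(1 + I)/2
  Res(f, -1 + I) = P(-1 + I)/Q'(-1 + I) = (cos(1 - I))/(2*I) = -I*cos(1 - I)/2

Sum of residues inside C: -I*cos(1 - I)/2 + I*cos(1 + I)/2
∮_C f(z) dz = 2πi · (-I*cos(1 - I)/2 + I*cos(1 + I)/2) = -pi*cos(1 + I) + pi*cos(1 - I)

Final answer: -pi*cos(1 + I) + pi*cos(1 - I)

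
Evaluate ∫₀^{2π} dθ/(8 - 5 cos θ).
Call the integral J. The integrand is 2π-periodic and we integrate over a full period, so shifting θ does not change the value (θ → θ + π flips the sign of the trig term). Hence
  J = ∫₀^{2π} dθ/(8 + 5 cos θ).
Put z = e^{iθ}: then cos θ = (z + 1/z)/2, dθ = dz/(iz), and z runs once counterclockwise around |z| = 1:
  J = ∮_{|z|=1} 1/(8 + 5*(z + 1/z)/2) · dz/(iz) = (2/i) ∮_{|z|=1} dz/(5*z^2 + 16*z + 5).
The roots of 5*z^2 + 16*z + 5 are z = (-8 ± sqrt(8^2 - 5^2))/5, with sqrt(39) = sqrt(39); their product is 1, so only z₊ = -8/5 + sqrt(39)/5 lies inside the unit circle (z₋ = -8/5 - sqrt(39)/5 lies outside).
z₊ is a simple zero of q(z) = 5*z^2 + 16*z + 5, so Res(1/q, z₊) = 1/q'(z₊) with q'(z) = 10*z + 16; and q'(z₊) = 5*(z₊ - z₋) = 2*sqrt(39).
Therefore J = (2/i) · 2πi · 1/(2*sqrt(39)) = 2*pi/(sqrt(39)) = 2*sqrt(39)*pi/39

Final answer: 2*sqrt(39)*pi/39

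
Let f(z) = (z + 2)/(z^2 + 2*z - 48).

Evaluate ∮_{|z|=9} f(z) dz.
By the residue theorem, ∮_C f(z) dz = 2πi · (sum of the residues of f at the poles inside |z| = 9).

The denominator factors as (z - 6)*(z + 8), so the singularities of f are simple poles at z = 6, z = -8.
  |6|² = 36 < 81 = 9², so this pole is inside the contour.
  |-8|² = 64 < 81 = 9², so this pole is inside the contour.

With P(z) = z + 2 and Q(z) = z^2 + 2*z - 48, each pole is simple, so Res(f, z₀) = P(z₀)/Q'(z₀) with Q'(z) = 2*z + 2.
  Res(f, 6) = P(6)/Q'(6) = (8)/(14) = 4/7
  Res(f, -8) = P(-8)/Q'(-8) = (-6)/(-14) = 3/7

Sum of residues inside C: 1
∮_C f(z) dz = 2πi · (1) = 2*I*pi

Final answer: 2*I*pi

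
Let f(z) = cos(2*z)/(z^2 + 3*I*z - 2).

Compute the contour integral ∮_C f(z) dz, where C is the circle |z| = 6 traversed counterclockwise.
By the residue theorem, ∮_C f(z) dz = 2πi · (sum of the residues of f at the poles inside |z| = 6).

The denominator factors as (z + I)*(z + 2*I), so the singularities of f are simple poles at z = -I, z = -2*I.
  |-I|² = 1 < 36 = 6², so this pole is inside the contour.
  |-2*I|² = 4 < 36 = 6², so this pole is inside the contour.

With P(z) = cos(2*z) and Q(z) = z^2 + 3*I*z - 2, each pole is simple, so Res(f, z₀) = P(z₀)/Q'(z₀) with Q'(z) = 2*z + 3*I.
  Res(f, -I) = P(-I)/Q'(-I) = (cosh(2))/(I) = -I*cosh(2)
  Res(f, -2*I) = P(-2*I)/Q'(-2*I) = (cosh(4))/(-I) = I*cosh(4)

Sum of residues inside C: -I*cosh(2) + I*cosh(4)
∮_C f(z) dz = 2πi · (-I*cosh(2) + I*cosh(4)) = -2*pi*cosh(4) + 2*pi*cosh(2)

Final answer: -2*pi*cosh(4) + 2*pi*cosh(2)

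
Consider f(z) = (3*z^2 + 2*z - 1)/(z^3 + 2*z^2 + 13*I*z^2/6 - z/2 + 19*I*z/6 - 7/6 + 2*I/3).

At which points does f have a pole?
The singularities of f are the zeros of the denominator. Factoring,
  z^3 + 2*z^2 + 13*I*z^2/6 - z/2 + 19*I*z/6 - 7/6 + 2*I/3 = (z + I)*(z + 1 + 2*I/3)*(z + 1 + I/2)
so the candidates are z = -I, z = -1 - 2*I/3, z = -1 - I/2.

Check the numerator P(z) = 3*z^2 + 2*z - 1 at each one:
  P(-I) = -4 - 2*I ≠ 0, so z = -I is a (simple) pole.
  P(-1 - 2*I/3) = -4/3 + 8*I/3 ≠ 0, so z = -1 - 2*I/3 is a (simple) pole.
  P(-1 - I/2) = -3/4 + 2*I ≠ 0, so z = -1 - I/2 is a (simple) pole.

Poles of f: {-1 - 2*I/3, -1 - I/2, -I}

Final answer: {-1 - 2*I/3, -1 - I/2, -I}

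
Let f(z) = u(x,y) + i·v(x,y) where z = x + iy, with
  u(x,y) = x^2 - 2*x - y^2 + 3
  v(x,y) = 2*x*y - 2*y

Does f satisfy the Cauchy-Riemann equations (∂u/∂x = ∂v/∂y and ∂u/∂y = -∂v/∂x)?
∂u/∂x = 2*x - 2
∂v/∂y = 2*x - 2
∂u/∂y = -2*y
∂v/∂x = 2*y
∂u/∂x = ∂v/∂y and ∂u/∂y = -∂v/∂x hold identically; f is analytic.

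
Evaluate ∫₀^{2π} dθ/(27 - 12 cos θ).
2*sqrt(65)*pi/195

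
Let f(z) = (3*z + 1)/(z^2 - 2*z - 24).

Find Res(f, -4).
Write f(z) = P(z)/Q(z) with P(z) = 3*z + 1 and Q(z) = z^2 - 2*z - 24.
The denominator factors as Q(z) = (z - 6)*(z + 4), so z = -4 is a simple zero of Q and P is analytic there; z = -4 is therefore a simple pole and
  Res(f, z₀) = P(z₀)/Q'(z₀).

Q'(z) = 2*z - 2, so Q'(-4) = -10.
P(-4) = -11.

Res(f, -4) = (-11)/(-10) = 11/10

Final answer: 11/10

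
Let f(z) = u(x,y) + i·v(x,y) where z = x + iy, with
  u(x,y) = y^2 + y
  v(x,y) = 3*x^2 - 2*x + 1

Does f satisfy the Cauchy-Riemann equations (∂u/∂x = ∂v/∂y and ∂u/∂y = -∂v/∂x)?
∂u/∂x = 0
∂v/∂y = 0
∂u/∂y = 2*y + 1
∂v/∂x = 6*x - 2
∂u/∂y ≠ -∂v/∂x; the Cauchy-Riemann equations are not satisfied, so f is not analytic.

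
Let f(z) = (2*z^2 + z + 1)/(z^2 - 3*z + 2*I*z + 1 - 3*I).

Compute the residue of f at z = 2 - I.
9 - 9*I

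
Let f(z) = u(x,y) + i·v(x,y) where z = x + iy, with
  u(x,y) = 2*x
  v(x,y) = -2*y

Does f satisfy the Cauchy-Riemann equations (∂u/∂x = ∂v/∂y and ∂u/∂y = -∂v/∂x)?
∂u/∂x = 2
∂v/∂y = -2
∂u/∂y = 0
∂v/∂x = 0
∂u/∂x ≠ ∂v/∂y; the Cauchy-Riemann equations are not satisfied, so f is not analytic.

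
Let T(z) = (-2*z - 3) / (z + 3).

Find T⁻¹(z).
(-3*z - 3)/(z + 2)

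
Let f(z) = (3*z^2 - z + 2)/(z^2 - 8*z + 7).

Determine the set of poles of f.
The singularities of f are the zeros of the denominator. Factoring,
  z^2 - 8*z + 7 = (z - 7)*(z - 1)
so the candidates are z = 7, z = 1.

Check the numerator P(z) = 3*z^2 - z + 2 at each one:
  P(7) = 142 ≠ 0, so z = 7 is a (simple) pole.
  P(1) = 4 ≠ 0, so z = 1 is a (simple) pole.

Poles of f: {1, 7}

Final answer: {1, 7}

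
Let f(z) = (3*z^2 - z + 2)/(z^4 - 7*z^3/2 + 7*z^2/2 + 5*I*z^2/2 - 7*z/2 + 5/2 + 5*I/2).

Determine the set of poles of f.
The singularities of f are the zeros of the denominator. Factoring,
  z^4 - 7*z^3/2 + 7*z^2/2 + 5*I*z^2/2 - 7*z/2 + 5/2 + 5*I/2 = (z - 3 + I)*(z - I)*(z + I)*(z - 1/2 - I)
so the candidates are z = 3 - I, z = I, z = -I, z = 1/2 + I.

Check the numerator P(z) = 3*z^2 - z + 2 at each one:
  P(3 - I) = 23 - 17*I ≠ 0, so z = 3 - I is a (simple) pole.
  P(I) = -1 - I ≠ 0, so z = I is a (simple) pole.
  P(-I) = -1 + I ≠ 0, so z = -I is a (simple) pole.
  P(1/2 + I) = -3/4 + 2*I ≠ 0, so z = 1/2 + I is a (simple) pole.

Poles of f: {-I, I, 1/2 + I, 3 - I}

Final answer: {-I, I, 1/2 + I, 3 - I}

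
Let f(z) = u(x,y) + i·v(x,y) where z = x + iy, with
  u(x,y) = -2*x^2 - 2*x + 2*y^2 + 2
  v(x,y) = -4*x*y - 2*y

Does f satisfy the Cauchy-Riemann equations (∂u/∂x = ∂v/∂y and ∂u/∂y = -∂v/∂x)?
∂u/∂x = -4*x - 2
∂v/∂y = -4*x - 2
∂u/∂y = 4*y
∂v/∂x = -4*y
∂u/∂x = ∂v/∂y and ∂u/∂y = -∂v/∂x hold identically; f is analytic.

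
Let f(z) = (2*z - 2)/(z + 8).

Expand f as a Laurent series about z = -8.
Put w = z - (-8), i.e. z = w - 8. The denominator is w, so it suffices to rewrite the numerator in powers of w.

P(z) = 2*z - 2
P(w - 8) = -18 + 2*w

Dividing each term by w:
  f = -18/w + 2

Substituting back w = z + 8:
  f(z) = -18/(z + 8) + 2

The series is finite because the numerator is a polynomial; the negative powers form the principal part, and the coefficient of 1/(z + 8) gives Res(f, -8) = -18.

Final answer: -18/(z + 8) + 2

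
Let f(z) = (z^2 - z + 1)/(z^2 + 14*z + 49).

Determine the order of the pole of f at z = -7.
2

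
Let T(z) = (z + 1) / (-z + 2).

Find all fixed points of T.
{1/2 - sqrt(3)*I/2, 1/2 + sqrt(3)*I/2}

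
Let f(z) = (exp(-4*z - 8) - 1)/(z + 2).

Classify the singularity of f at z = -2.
removable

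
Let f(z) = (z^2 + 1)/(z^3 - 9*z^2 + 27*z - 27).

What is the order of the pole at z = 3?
Factor the denominator:
  z^3 - 9*z^2 + 27*z - 27 = (z - 3)^3

The numerator P(z) = z^2 + 1 has P(3) = 10 ≠ 0, so no factor of (z - 3) cancels.
Near z = 3 we can therefore write f(z) = g(z)/(z - 3)^3 with g analytic at 3 and g(3) ≠ 0 (g is just the numerator).

Hence z = 3 is a pole of order 3.

Final answer: 3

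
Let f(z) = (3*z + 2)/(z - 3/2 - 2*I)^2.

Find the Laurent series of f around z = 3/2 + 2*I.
Put w = z - (3/2 + 2*I), i.e. z = w + 3/2 + 2*I. The denominator is w^2, so it suffices to rewrite the numerator in powers of w.

P(z) = 3*z + 2
P(w + 3/2 + 2*I) = 13/2 + 6*I + 3*w

Dividing each term by w^2:
  f = (13/2 + 6*I)/w^2 + 3/w

Substituting back w = z - 3/2 - 2*I:
  f(z) = (13/2 + 6*I)/(z - 3/2 - 2*I)^2 + 3/(z - 3/2 - 2*I)

The series is finite because the numerator is a polynomial; the negative powers form the principal part, and the coefficient of 1/(z - 3/2 - 2*I) gives Res(f, 3/2 + 2*I) = 3.

Final answer: (13/2 + 6*I)/(z - 3/2 - 2*I)^2 + 3/(z - 3/2 - 2*I)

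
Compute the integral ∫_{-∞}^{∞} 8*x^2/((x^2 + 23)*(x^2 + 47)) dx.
Let f(z) = 8*z^2/((z^2 + 23)*(z^2 + 47)). The denominator has no real zeros and deg Q - deg P = 2 ≥ 2, so the integral of f over the upper semicircle |z| = R tends to 0 as R → ∞. Closing the contour in the upper half-plane,
  ∫_{-∞}^{∞} f(x) dx = 2πi · Σ Res(f, z_k)  over the poles with Im z_k > 0.

Zeros of the denominator: z^2 + 23 = 0 gives z = ±sqrt(23)*I; z^2 + 47 = 0 gives z = ±sqrt(47)*I.
Upper half-plane: z = sqrt(23)*I, z = sqrt(47)*I (simple).

Each pole is a simple zero of Q(z) = z^4 + 70*z^2 + 1081, so Res(f, z₀) = P(z₀)/Q'(z₀) with P(z) = 8*z^2, Q'(z) = 4*z^3 + 140*z:
  Res(f, sqrt(23)*I) = (-184)/(48*sqrt(23)*I) = sqrt(23)*I/6
  Res(f, sqrt(47)*I) = (-376)/(-48*sqrt(47)*I) = -sqrt(47)*I/6

Sum of residues: I*(-sqrt(47) + sqrt(23))/6
∫_{-∞}^{∞} f(x) dx = 2πi · (I*(-sqrt(47) + sqrt(23))/6) = pi*(-sqrt(23) + sqrt(47))/3

Final answer: pi*(-sqrt(23) + sqrt(47))/3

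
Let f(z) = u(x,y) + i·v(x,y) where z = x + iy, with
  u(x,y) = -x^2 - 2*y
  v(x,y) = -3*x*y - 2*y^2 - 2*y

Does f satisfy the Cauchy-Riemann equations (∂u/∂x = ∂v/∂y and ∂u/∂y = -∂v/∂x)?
∂u/∂x = -2*x
∂v/∂y = -3*x - 4*y - 2
∂u/∂y = -2
∂v/∂x = -3*y
∂u/∂x ≠ ∂v/∂y and ∂u/∂y ≠ -∂v/∂x; the Cauchy-Riemann equations are not satisfied, so f is not analytic.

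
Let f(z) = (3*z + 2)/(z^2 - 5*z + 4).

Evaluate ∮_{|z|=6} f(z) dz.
6*I*pi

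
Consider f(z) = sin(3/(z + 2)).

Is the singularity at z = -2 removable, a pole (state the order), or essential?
Let u = z + 2. Then
  sin(3/u) = Σ_{k≥0} (-1)^k (3)^(2k+1)/((2k+1)!·u^(2k+1)) = 3/u - 9/(2*u^3) + 81/(40*u^5) + ...
which has infinitely many negative powers of u, so sin(3/(z + 2)) has an essential singularity at z = -2.
So the singularity is essential.

Final answer: essential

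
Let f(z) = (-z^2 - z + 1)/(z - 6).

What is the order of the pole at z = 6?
1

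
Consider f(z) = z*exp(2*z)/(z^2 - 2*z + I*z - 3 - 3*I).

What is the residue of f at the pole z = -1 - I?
Write f(z) = P(z)/Q(z) with P(z) = z*exp(2*z) and Q(z) = z^2 - 2*z + I*z - 3 - 3*I.
The denominator factors as Q(z) = (z - 3)*(z + 1 + I), so z = -1 - I is a simple zero of Q and P is analytic there; z = -1 - I is therefore a simple pole and
  Res(f, z₀) = P(z₀)/Q'(z₀).

Q'(z) = 2*z - 2 + I, so Q'(-1 - I) = -4 - I.
P(-1 - I) = (-1 - I)*exp(-2 - 2*I).

Res(f, -1 - I) = ((-1 - I)*exp(-2 - 2*I))/(-4 - I) = (5/17 + 3*I/17)*exp(-2 - 2*I)

Final answer: (5/17 + 3*I/17)*exp(-2 - 2*I)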